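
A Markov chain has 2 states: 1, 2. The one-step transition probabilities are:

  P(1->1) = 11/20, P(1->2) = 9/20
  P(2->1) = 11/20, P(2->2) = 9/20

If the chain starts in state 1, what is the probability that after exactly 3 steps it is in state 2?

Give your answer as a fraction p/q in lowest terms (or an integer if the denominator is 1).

Computing P^3 by repeated multiplication:
P^1 =
  1: [11/20, 9/20]
  2: [11/20, 9/20]
P^2 =
  1: [11/20, 9/20]
  2: [11/20, 9/20]
P^3 =
  1: [11/20, 9/20]
  2: [11/20, 9/20]

(P^3)[1 -> 2] = 9/20

Answer: 9/20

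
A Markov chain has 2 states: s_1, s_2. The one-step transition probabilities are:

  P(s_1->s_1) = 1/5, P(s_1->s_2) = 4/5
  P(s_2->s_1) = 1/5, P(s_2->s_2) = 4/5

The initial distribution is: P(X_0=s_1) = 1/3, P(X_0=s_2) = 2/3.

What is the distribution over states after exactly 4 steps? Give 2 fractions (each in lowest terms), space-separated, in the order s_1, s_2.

Propagating the distribution step by step (d_{t+1} = d_t * P):
d_0 = (s_1=1/3, s_2=2/3)
  d_1[s_1] = 1/3*1/5 + 2/3*1/5 = 1/5
  d_1[s_2] = 1/3*4/5 + 2/3*4/5 = 4/5
d_1 = (s_1=1/5, s_2=4/5)
  d_2[s_1] = 1/5*1/5 + 4/5*1/5 = 1/5
  d_2[s_2] = 1/5*4/5 + 4/5*4/5 = 4/5
d_2 = (s_1=1/5, s_2=4/5)
  d_3[s_1] = 1/5*1/5 + 4/5*1/5 = 1/5
  d_3[s_2] = 1/5*4/5 + 4/5*4/5 = 4/5
d_3 = (s_1=1/5, s_2=4/5)
  d_4[s_1] = 1/5*1/5 + 4/5*1/5 = 1/5
  d_4[s_2] = 1/5*4/5 + 4/5*4/5 = 4/5
d_4 = (s_1=1/5, s_2=4/5)

Answer: 1/5 4/5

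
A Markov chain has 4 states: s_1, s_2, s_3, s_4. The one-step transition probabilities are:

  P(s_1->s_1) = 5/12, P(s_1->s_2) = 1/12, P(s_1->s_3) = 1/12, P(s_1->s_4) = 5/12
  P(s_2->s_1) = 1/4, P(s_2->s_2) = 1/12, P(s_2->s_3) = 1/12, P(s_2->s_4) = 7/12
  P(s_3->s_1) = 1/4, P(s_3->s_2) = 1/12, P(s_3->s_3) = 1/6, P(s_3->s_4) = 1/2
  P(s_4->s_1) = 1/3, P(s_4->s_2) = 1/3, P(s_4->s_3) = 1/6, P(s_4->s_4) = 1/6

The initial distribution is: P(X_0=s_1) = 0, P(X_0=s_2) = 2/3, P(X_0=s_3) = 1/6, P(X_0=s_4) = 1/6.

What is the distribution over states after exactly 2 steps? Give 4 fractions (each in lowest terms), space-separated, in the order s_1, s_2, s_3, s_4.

Propagating the distribution step by step (d_{t+1} = d_t * P):
d_0 = (s_1=0, s_2=2/3, s_3=1/6, s_4=1/6)
  d_1[s_1] = 0*5/12 + 2/3*1/4 + 1/6*1/4 + 1/6*1/3 = 19/72
  d_1[s_2] = 0*1/12 + 2/3*1/12 + 1/6*1/12 + 1/6*1/3 = 1/8
  d_1[s_3] = 0*1/12 + 2/3*1/12 + 1/6*1/6 + 1/6*1/6 = 1/9
  d_1[s_4] = 0*5/12 + 2/3*7/12 + 1/6*1/2 + 1/6*1/6 = 1/2
d_1 = (s_1=19/72, s_2=1/8, s_3=1/9, s_4=1/2)
  d_2[s_1] = 19/72*5/12 + 1/8*1/4 + 1/9*1/4 + 1/2*1/3 = 145/432
  d_2[s_2] = 19/72*1/12 + 1/8*1/12 + 1/9*1/12 + 1/2*1/3 = 5/24
  d_2[s_3] = 19/72*1/12 + 1/8*1/12 + 1/9*1/6 + 1/2*1/6 = 29/216
  d_2[s_4] = 19/72*5/12 + 1/8*7/12 + 1/9*1/2 + 1/2*1/6 = 139/432
d_2 = (s_1=145/432, s_2=5/24, s_3=29/216, s_4=139/432)

Answer: 145/432 5/24 29/216 139/432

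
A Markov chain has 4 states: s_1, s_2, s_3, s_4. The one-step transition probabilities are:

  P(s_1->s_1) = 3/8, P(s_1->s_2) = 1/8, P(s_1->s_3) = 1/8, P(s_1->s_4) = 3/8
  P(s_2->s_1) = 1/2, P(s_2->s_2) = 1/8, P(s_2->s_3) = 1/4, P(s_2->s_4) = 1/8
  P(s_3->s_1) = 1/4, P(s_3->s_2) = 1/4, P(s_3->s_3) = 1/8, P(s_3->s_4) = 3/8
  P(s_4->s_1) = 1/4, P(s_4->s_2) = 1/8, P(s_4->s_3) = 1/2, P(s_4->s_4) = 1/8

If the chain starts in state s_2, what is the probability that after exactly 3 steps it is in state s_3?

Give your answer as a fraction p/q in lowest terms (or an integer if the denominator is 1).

Computing P^3 by repeated multiplication:
P^1 =
  s_1: [3/8, 1/8, 1/8, 3/8]
  s_2: [1/2, 1/8, 1/4, 1/8]
  s_3: [1/4, 1/4, 1/8, 3/8]
  s_4: [1/4, 1/8, 1/2, 1/8]
P^2 =
  s_1: [21/64, 9/64, 9/32, 1/4]
  s_2: [11/32, 5/32, 3/16, 5/16]
  s_3: [11/32, 9/64, 19/64, 7/32]
  s_4: [5/16, 3/16, 3/16, 5/16]
P^3 =
  s_1: [167/512, 41/256, 121/512, 71/256]
  s_2: [85/256, 19/128, 67/256, 33/128]
  s_3: [21/64, 83/512, 115/512, 73/256]
  s_4: [43/128, 19/128, 17/64, 1/4]

(P^3)[s_2 -> s_3] = 67/256

Answer: 67/256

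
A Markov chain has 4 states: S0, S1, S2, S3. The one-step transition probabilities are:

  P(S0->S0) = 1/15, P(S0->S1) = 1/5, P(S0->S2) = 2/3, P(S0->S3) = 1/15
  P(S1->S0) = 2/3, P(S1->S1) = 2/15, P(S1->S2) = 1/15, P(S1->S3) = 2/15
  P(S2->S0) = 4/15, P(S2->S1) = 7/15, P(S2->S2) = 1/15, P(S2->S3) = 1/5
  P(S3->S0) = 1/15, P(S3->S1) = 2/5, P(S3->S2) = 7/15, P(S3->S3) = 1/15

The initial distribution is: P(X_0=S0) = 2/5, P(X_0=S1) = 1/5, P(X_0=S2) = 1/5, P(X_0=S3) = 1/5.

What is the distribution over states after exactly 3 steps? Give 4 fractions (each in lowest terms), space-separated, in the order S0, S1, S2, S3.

Propagating the distribution step by step (d_{t+1} = d_t * P):
d_0 = (S0=2/5, S1=1/5, S2=1/5, S3=1/5)
  d_1[S0] = 2/5*1/15 + 1/5*2/3 + 1/5*4/15 + 1/5*1/15 = 17/75
  d_1[S1] = 2/5*1/5 + 1/5*2/15 + 1/5*7/15 + 1/5*2/5 = 7/25
  d_1[S2] = 2/5*2/3 + 1/5*1/15 + 1/5*1/15 + 1/5*7/15 = 29/75
  d_1[S3] = 2/5*1/15 + 1/5*2/15 + 1/5*1/5 + 1/5*1/15 = 8/75
d_1 = (S0=17/75, S1=7/25, S2=29/75, S3=8/75)
  d_2[S0] = 17/75*1/15 + 7/25*2/3 + 29/75*4/15 + 8/75*1/15 = 39/125
  d_2[S1] = 17/75*1/5 + 7/25*2/15 + 29/75*7/15 + 8/75*2/5 = 344/1125
  d_2[S2] = 17/75*2/3 + 7/25*1/15 + 29/75*1/15 + 8/75*7/15 = 92/375
  d_2[S3] = 17/75*1/15 + 7/25*2/15 + 29/75*1/5 + 8/75*1/15 = 154/1125
d_2 = (S0=39/125, S1=344/1125, S2=92/375, S3=154/1125)
  d_3[S0] = 39/125*1/15 + 344/1125*2/3 + 92/375*4/15 + 154/1125*1/15 = 187/625
  d_3[S1] = 39/125*1/5 + 344/1125*2/15 + 92/375*7/15 + 154/1125*2/5 = 4597/16875
  d_3[S2] = 39/125*2/3 + 344/1125*1/15 + 92/375*1/15 + 154/1125*7/15 = 1736/5625
  d_3[S3] = 39/125*1/15 + 344/1125*2/15 + 92/375*1/5 + 154/1125*1/15 = 2021/16875
d_3 = (S0=187/625, S1=4597/16875, S2=1736/5625, S3=2021/16875)

Answer: 187/625 4597/16875 1736/5625 2021/16875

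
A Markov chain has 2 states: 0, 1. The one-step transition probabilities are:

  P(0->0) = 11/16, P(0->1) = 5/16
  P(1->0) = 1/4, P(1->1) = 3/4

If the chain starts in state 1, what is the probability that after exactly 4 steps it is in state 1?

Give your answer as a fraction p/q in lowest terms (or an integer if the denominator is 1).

Computing P^4 by repeated multiplication:
P^1 =
  0: [11/16, 5/16]
  1: [1/4, 3/4]
P^2 =
  0: [141/256, 115/256]
  1: [23/64, 41/64]
P^3 =
  0: [2011/4096, 2085/4096]
  1: [417/1024, 607/1024]
P^4 =
  0: [30461/65536, 35075/65536]
  1: [7015/16384, 9369/16384]

(P^4)[1 -> 1] = 9369/16384

Answer: 9369/16384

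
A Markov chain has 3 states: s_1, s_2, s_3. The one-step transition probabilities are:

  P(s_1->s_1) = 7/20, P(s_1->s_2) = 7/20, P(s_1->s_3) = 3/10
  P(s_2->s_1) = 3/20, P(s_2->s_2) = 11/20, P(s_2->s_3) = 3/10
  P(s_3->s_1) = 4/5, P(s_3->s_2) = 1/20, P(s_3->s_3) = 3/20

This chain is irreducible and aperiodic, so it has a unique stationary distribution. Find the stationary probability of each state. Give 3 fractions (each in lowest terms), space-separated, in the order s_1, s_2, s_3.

The stationary distribution satisfies pi = pi * P, i.e.:
  pi_s_1 = 7/20*pi_s_1 + 3/20*pi_s_2 + 4/5*pi_s_3
  pi_s_2 = 7/20*pi_s_1 + 11/20*pi_s_2 + 1/20*pi_s_3
  pi_s_3 = 3/10*pi_s_1 + 3/10*pi_s_2 + 3/20*pi_s_3
with normalization: pi_s_1 + pi_s_2 + pi_s_3 = 1.

Using the first 2 balance equations plus normalization, the linear system A*pi = b is:
  [-13/20, 3/20, 4/5] . pi = 0
  [7/20, -9/20, 1/20] . pi = 0
  [1, 1, 1] . pi = 1

Solving yields:
  pi_s_1 = 147/368
  pi_s_2 = 125/368
  pi_s_3 = 6/23

Verification (pi * P):
  147/368*7/20 + 125/368*3/20 + 6/23*4/5 = 147/368 = pi_s_1  (ok)
  147/368*7/20 + 125/368*11/20 + 6/23*1/20 = 125/368 = pi_s_2  (ok)
  147/368*3/10 + 125/368*3/10 + 6/23*3/20 = 6/23 = pi_s_3  (ok)

Answer: 147/368 125/368 6/23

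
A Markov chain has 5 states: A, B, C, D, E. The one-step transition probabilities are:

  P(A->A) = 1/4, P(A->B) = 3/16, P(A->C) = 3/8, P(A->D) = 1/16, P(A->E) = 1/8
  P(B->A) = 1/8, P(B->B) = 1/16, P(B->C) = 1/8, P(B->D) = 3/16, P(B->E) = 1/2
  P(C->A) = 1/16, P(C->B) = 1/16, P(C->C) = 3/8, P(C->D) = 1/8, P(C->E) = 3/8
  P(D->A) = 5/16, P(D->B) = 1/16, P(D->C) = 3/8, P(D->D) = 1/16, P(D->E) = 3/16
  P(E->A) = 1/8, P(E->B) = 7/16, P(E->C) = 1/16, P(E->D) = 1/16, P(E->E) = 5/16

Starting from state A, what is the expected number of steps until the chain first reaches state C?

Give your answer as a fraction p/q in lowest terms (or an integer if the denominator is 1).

Answer: 13616/3271

Derivation:
Let h_i = expected steps to first reach C from state i.
Boundary: h_C = 0.
First-step equations for the other states:
  h_A = 1 + 1/4*h_A + 3/16*h_B + 3/8*h_C + 1/16*h_D + 1/8*h_E
  h_B = 1 + 1/8*h_A + 1/16*h_B + 1/8*h_C + 3/16*h_D + 1/2*h_E
  h_D = 1 + 5/16*h_A + 1/16*h_B + 3/8*h_C + 1/16*h_D + 3/16*h_E
  h_E = 1 + 1/8*h_A + 7/16*h_B + 1/16*h_C + 1/16*h_D + 5/16*h_E

Substituting h_C = 0 and rearranging gives the linear system (I - Q) h = 1:
  [3/4, -3/16, -1/16, -1/8] . (h_A, h_B, h_D, h_E) = 1
  [-1/8, 15/16, -3/16, -1/2] . (h_A, h_B, h_D, h_E) = 1
  [-5/16, -1/16, 15/16, -3/16] . (h_A, h_B, h_D, h_E) = 1
  [-1/8, -7/16, -1/16, 11/16] . (h_A, h_B, h_D, h_E) = 1

Solving yields:
  h_A = 13616/3271
  h_B = 18904/3271
  h_D = 13384/3271
  h_E = 20480/3271

Starting state is A, so the expected hitting time is h_A = 13616/3271.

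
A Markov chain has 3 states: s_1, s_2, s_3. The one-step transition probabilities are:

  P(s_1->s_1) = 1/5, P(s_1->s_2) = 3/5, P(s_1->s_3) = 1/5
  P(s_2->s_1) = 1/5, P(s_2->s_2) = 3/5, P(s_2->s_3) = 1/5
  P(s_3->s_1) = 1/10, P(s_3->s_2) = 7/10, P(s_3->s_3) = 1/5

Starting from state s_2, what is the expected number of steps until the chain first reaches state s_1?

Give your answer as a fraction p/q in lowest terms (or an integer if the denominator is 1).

Let h_i = expected steps to first reach s_1 from state i.
Boundary: h_s_1 = 0.
First-step equations for the other states:
  h_s_2 = 1 + 1/5*h_s_1 + 3/5*h_s_2 + 1/5*h_s_3
  h_s_3 = 1 + 1/10*h_s_1 + 7/10*h_s_2 + 1/5*h_s_3

Substituting h_s_1 = 0 and rearranging gives the linear system (I - Q) h = 1:
  [2/5, -1/5] . (h_s_2, h_s_3) = 1
  [-7/10, 4/5] . (h_s_2, h_s_3) = 1

Solving yields:
  h_s_2 = 50/9
  h_s_3 = 55/9

Starting state is s_2, so the expected hitting time is h_s_2 = 50/9.

Answer: 50/9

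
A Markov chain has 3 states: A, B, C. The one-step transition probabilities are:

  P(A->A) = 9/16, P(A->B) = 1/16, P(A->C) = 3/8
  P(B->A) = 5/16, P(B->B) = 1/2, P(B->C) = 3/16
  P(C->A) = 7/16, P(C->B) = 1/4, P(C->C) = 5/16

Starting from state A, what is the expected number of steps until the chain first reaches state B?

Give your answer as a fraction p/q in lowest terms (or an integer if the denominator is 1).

Let h_i = expected steps to first reach B from state i.
Boundary: h_B = 0.
First-step equations for the other states:
  h_A = 1 + 9/16*h_A + 1/16*h_B + 3/8*h_C
  h_C = 1 + 7/16*h_A + 1/4*h_B + 5/16*h_C

Substituting h_B = 0 and rearranging gives the linear system (I - Q) h = 1:
  [7/16, -3/8] . (h_A, h_C) = 1
  [-7/16, 11/16] . (h_A, h_C) = 1

Solving yields:
  h_A = 272/35
  h_C = 32/5

Starting state is A, so the expected hitting time is h_A = 272/35.

Answer: 272/35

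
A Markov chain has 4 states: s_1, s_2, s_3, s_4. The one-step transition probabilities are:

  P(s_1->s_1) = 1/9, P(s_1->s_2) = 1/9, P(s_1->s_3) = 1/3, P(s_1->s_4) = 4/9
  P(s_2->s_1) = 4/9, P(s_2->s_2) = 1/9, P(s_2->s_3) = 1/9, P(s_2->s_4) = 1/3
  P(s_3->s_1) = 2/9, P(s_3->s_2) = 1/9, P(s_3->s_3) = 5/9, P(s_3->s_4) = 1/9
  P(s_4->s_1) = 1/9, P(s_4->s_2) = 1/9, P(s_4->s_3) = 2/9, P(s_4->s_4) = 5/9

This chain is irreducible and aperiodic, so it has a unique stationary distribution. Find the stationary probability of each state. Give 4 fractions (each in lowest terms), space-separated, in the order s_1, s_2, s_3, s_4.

The stationary distribution satisfies pi = pi * P, i.e.:
  pi_s_1 = 1/9*pi_s_1 + 4/9*pi_s_2 + 2/9*pi_s_3 + 1/9*pi_s_4
  pi_s_2 = 1/9*pi_s_1 + 1/9*pi_s_2 + 1/9*pi_s_3 + 1/9*pi_s_4
  pi_s_3 = 1/3*pi_s_1 + 1/9*pi_s_2 + 5/9*pi_s_3 + 2/9*pi_s_4
  pi_s_4 = 4/9*pi_s_1 + 1/3*pi_s_2 + 1/9*pi_s_3 + 5/9*pi_s_4
with normalization: pi_s_1 + pi_s_2 + pi_s_3 + pi_s_4 = 1.

Using the first 3 balance equations plus normalization, the linear system A*pi = b is:
  [-8/9, 4/9, 2/9, 1/9] . pi = 0
  [1/9, -8/9, 1/9, 1/9] . pi = 0
  [1/3, 1/9, -4/9, 2/9] . pi = 0
  [1, 1, 1, 1] . pi = 1

Solving yields:
  pi_s_1 = 89/477
  pi_s_2 = 1/9
  pi_s_3 = 55/159
  pi_s_4 = 170/477

Verification (pi * P):
  89/477*1/9 + 1/9*4/9 + 55/159*2/9 + 170/477*1/9 = 89/477 = pi_s_1  (ok)
  89/477*1/9 + 1/9*1/9 + 55/159*1/9 + 170/477*1/9 = 1/9 = pi_s_2  (ok)
  89/477*1/3 + 1/9*1/9 + 55/159*5/9 + 170/477*2/9 = 55/159 = pi_s_3  (ok)
  89/477*4/9 + 1/9*1/3 + 55/159*1/9 + 170/477*5/9 = 170/477 = pi_s_4  (ok)

Answer: 89/477 1/9 55/159 170/477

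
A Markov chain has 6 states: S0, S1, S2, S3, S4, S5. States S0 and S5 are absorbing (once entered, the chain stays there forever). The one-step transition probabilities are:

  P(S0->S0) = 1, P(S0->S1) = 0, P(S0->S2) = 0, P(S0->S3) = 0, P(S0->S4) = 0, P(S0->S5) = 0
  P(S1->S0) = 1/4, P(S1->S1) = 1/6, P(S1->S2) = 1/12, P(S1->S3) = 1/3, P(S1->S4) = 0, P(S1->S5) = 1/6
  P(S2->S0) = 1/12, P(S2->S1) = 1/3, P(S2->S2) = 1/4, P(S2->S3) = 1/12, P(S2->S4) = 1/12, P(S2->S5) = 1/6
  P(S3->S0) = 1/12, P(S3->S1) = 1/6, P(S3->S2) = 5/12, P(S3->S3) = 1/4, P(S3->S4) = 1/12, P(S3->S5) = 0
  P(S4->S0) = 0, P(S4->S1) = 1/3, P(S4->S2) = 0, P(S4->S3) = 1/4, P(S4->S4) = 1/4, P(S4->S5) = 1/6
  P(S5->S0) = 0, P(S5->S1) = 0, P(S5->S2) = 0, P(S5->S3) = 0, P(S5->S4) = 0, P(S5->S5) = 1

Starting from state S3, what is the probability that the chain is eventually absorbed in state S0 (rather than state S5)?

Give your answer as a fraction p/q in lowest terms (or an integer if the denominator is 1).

Answer: 29/53

Derivation:
Let a_i = P(absorbed in S0 | start in state i).
Boundary conditions: a_S0 = 1, a_S5 = 0.
For each transient state i, a_i = sum_j P(i->j) * a_j:
  a_S1 = 1/4*a_S0 + 1/6*a_S1 + 1/12*a_S2 + 1/3*a_S3 + 0*a_S4 + 1/6*a_S5
  a_S2 = 1/12*a_S0 + 1/3*a_S1 + 1/4*a_S2 + 1/12*a_S3 + 1/12*a_S4 + 1/6*a_S5
  a_S3 = 1/12*a_S0 + 1/6*a_S1 + 5/12*a_S2 + 1/4*a_S3 + 1/12*a_S4 + 0*a_S5
  a_S4 = 0*a_S0 + 1/3*a_S1 + 0*a_S2 + 1/4*a_S3 + 1/4*a_S4 + 1/6*a_S5

Substituting a_S0 = 1 and a_S5 = 0, rearrange to (I - Q) a = r where r[i] = P(i -> S0):
  [5/6, -1/12, -1/3, 0] . (a_S1, a_S2, a_S3, a_S4) = 1/4
  [-1/3, 3/4, -1/12, -1/12] . (a_S1, a_S2, a_S3, a_S4) = 1/12
  [-1/6, -5/12, 3/4, -1/12] . (a_S1, a_S2, a_S3, a_S4) = 1/12
  [-1/3, 0, -1/4, 3/4] . (a_S1, a_S2, a_S3, a_S4) = 0

Solving yields:
  a_S1 = 30/53
  a_S2 = 25/53
  a_S3 = 29/53
  a_S4 = 23/53

Starting state is S3, so the absorption probability is a_S3 = 29/53.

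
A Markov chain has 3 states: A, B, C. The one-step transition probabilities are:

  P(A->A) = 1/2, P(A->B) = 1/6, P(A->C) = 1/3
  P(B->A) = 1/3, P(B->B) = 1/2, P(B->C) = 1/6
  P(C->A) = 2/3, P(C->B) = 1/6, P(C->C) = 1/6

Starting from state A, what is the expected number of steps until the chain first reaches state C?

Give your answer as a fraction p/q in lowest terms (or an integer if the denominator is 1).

Answer: 24/7

Derivation:
Let h_i = expected steps to first reach C from state i.
Boundary: h_C = 0.
First-step equations for the other states:
  h_A = 1 + 1/2*h_A + 1/6*h_B + 1/3*h_C
  h_B = 1 + 1/3*h_A + 1/2*h_B + 1/6*h_C

Substituting h_C = 0 and rearranging gives the linear system (I - Q) h = 1:
  [1/2, -1/6] . (h_A, h_B) = 1
  [-1/3, 1/2] . (h_A, h_B) = 1

Solving yields:
  h_A = 24/7
  h_B = 30/7

Starting state is A, so the expected hitting time is h_A = 24/7.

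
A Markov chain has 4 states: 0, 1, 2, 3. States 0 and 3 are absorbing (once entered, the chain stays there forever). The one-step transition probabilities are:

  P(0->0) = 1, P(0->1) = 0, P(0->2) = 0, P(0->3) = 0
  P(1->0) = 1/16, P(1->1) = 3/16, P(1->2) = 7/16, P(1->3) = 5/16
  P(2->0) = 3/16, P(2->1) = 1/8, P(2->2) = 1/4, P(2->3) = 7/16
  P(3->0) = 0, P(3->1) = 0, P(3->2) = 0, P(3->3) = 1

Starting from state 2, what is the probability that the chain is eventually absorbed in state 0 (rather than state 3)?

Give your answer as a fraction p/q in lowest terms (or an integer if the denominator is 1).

Let a_i = P(absorbed in 0 | start in state i).
Boundary conditions: a_0 = 1, a_3 = 0.
For each transient state i, a_i = sum_j P(i->j) * a_j:
  a_1 = 1/16*a_0 + 3/16*a_1 + 7/16*a_2 + 5/16*a_3
  a_2 = 3/16*a_0 + 1/8*a_1 + 1/4*a_2 + 7/16*a_3

Substituting a_0 = 1 and a_3 = 0, rearrange to (I - Q) a = r where r[i] = P(i -> 0):
  [13/16, -7/16] . (a_1, a_2) = 1/16
  [-1/8, 3/4] . (a_1, a_2) = 3/16

Solving yields:
  a_1 = 33/142
  a_2 = 41/142

Starting state is 2, so the absorption probability is a_2 = 41/142.

Answer: 41/142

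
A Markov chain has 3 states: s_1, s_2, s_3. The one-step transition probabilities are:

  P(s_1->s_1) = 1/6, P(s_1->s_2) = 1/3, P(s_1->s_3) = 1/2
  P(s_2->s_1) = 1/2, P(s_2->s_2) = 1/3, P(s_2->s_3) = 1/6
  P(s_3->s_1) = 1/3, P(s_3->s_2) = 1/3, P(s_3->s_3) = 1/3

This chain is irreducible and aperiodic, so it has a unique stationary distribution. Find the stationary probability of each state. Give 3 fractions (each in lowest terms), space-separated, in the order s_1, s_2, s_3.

Answer: 1/3 1/3 1/3

Derivation:
The stationary distribution satisfies pi = pi * P, i.e.:
  pi_s_1 = 1/6*pi_s_1 + 1/2*pi_s_2 + 1/3*pi_s_3
  pi_s_2 = 1/3*pi_s_1 + 1/3*pi_s_2 + 1/3*pi_s_3
  pi_s_3 = 1/2*pi_s_1 + 1/6*pi_s_2 + 1/3*pi_s_3
with normalization: pi_s_1 + pi_s_2 + pi_s_3 = 1.

Using the first 2 balance equations plus normalization, the linear system A*pi = b is:
  [-5/6, 1/2, 1/3] . pi = 0
  [1/3, -2/3, 1/3] . pi = 0
  [1, 1, 1] . pi = 1

Solving yields:
  pi_s_1 = 1/3
  pi_s_2 = 1/3
  pi_s_3 = 1/3

Verification (pi * P):
  1/3*1/6 + 1/3*1/2 + 1/3*1/3 = 1/3 = pi_s_1  (ok)
  1/3*1/3 + 1/3*1/3 + 1/3*1/3 = 1/3 = pi_s_2  (ok)
  1/3*1/2 + 1/3*1/6 + 1/3*1/3 = 1/3 = pi_s_3  (ok)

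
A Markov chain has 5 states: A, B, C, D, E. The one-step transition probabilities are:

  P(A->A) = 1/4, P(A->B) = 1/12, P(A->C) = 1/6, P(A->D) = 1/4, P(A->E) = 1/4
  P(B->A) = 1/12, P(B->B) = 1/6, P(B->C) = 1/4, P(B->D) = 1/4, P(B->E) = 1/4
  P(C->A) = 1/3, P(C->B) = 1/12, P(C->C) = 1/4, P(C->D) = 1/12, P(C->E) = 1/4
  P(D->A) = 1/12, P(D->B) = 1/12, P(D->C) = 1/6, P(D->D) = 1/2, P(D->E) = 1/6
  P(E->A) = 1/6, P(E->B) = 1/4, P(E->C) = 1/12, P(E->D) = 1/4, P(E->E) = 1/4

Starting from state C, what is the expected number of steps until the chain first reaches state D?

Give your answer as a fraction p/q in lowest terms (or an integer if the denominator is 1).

Answer: 3432/643

Derivation:
Let h_i = expected steps to first reach D from state i.
Boundary: h_D = 0.
First-step equations for the other states:
  h_A = 1 + 1/4*h_A + 1/12*h_B + 1/6*h_C + 1/4*h_D + 1/4*h_E
  h_B = 1 + 1/12*h_A + 1/6*h_B + 1/4*h_C + 1/4*h_D + 1/4*h_E
  h_C = 1 + 1/3*h_A + 1/12*h_B + 1/4*h_C + 1/12*h_D + 1/4*h_E
  h_E = 1 + 1/6*h_A + 1/4*h_B + 1/12*h_C + 1/4*h_D + 1/4*h_E

Substituting h_D = 0 and rearranging gives the linear system (I - Q) h = 1:
  [3/4, -1/12, -1/6, -1/4] . (h_A, h_B, h_C, h_E) = 1
  [-1/12, 5/6, -1/4, -1/4] . (h_A, h_B, h_C, h_E) = 1
  [-1/3, -1/12, 3/4, -1/4] . (h_A, h_B, h_C, h_E) = 1
  [-1/6, -1/4, -1/12, 3/4] . (h_A, h_B, h_C, h_E) = 1

Solving yields:
  h_A = 2904/643
  h_B = 2952/643
  h_C = 3432/643
  h_E = 2868/643

Starting state is C, so the expected hitting time is h_C = 3432/643.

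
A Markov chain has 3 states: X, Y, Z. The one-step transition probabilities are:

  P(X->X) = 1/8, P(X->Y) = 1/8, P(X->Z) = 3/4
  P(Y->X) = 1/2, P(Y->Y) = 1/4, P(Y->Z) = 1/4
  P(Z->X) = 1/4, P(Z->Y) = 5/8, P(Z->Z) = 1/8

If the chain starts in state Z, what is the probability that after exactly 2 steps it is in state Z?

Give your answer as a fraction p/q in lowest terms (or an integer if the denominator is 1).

Computing P^2 by repeated multiplication:
P^1 =
  X: [1/8, 1/8, 3/4]
  Y: [1/2, 1/4, 1/4]
  Z: [1/4, 5/8, 1/8]
P^2 =
  X: [17/64, 33/64, 7/32]
  Y: [1/4, 9/32, 15/32]
  Z: [3/8, 17/64, 23/64]

(P^2)[Z -> Z] = 23/64

Answer: 23/64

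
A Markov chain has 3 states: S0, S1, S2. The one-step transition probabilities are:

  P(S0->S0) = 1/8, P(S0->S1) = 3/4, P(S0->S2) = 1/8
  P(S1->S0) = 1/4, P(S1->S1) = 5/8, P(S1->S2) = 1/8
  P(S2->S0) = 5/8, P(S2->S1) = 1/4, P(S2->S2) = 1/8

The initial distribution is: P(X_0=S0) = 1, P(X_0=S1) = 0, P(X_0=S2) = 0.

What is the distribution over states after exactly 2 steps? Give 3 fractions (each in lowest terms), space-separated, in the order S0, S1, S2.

Answer: 9/32 19/32 1/8

Derivation:
Propagating the distribution step by step (d_{t+1} = d_t * P):
d_0 = (S0=1, S1=0, S2=0)
  d_1[S0] = 1*1/8 + 0*1/4 + 0*5/8 = 1/8
  d_1[S1] = 1*3/4 + 0*5/8 + 0*1/4 = 3/4
  d_1[S2] = 1*1/8 + 0*1/8 + 0*1/8 = 1/8
d_1 = (S0=1/8, S1=3/4, S2=1/8)
  d_2[S0] = 1/8*1/8 + 3/4*1/4 + 1/8*5/8 = 9/32
  d_2[S1] = 1/8*3/4 + 3/4*5/8 + 1/8*1/4 = 19/32
  d_2[S2] = 1/8*1/8 + 3/4*1/8 + 1/8*1/8 = 1/8
d_2 = (S0=9/32, S1=19/32, S2=1/8)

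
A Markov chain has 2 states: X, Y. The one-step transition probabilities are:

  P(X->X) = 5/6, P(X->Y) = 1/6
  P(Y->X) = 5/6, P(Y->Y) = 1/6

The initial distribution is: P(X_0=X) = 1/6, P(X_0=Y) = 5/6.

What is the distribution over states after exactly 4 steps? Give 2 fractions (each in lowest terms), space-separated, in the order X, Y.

Answer: 5/6 1/6

Derivation:
Propagating the distribution step by step (d_{t+1} = d_t * P):
d_0 = (X=1/6, Y=5/6)
  d_1[X] = 1/6*5/6 + 5/6*5/6 = 5/6
  d_1[Y] = 1/6*1/6 + 5/6*1/6 = 1/6
d_1 = (X=5/6, Y=1/6)
  d_2[X] = 5/6*5/6 + 1/6*5/6 = 5/6
  d_2[Y] = 5/6*1/6 + 1/6*1/6 = 1/6
d_2 = (X=5/6, Y=1/6)
  d_3[X] = 5/6*5/6 + 1/6*5/6 = 5/6
  d_3[Y] = 5/6*1/6 + 1/6*1/6 = 1/6
d_3 = (X=5/6, Y=1/6)
  d_4[X] = 5/6*5/6 + 1/6*5/6 = 5/6
  d_4[Y] = 5/6*1/6 + 1/6*1/6 = 1/6
d_4 = (X=5/6, Y=1/6)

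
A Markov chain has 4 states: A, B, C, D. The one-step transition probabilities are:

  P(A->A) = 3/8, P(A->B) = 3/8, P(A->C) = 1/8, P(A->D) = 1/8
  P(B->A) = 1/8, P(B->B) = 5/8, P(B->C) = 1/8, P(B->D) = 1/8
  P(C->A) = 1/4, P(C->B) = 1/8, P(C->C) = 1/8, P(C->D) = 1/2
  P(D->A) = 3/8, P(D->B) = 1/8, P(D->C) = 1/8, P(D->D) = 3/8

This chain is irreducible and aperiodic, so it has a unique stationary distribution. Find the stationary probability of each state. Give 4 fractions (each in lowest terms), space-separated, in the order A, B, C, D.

Answer: 19/72 55/144 1/8 11/48

Derivation:
The stationary distribution satisfies pi = pi * P, i.e.:
  pi_A = 3/8*pi_A + 1/8*pi_B + 1/4*pi_C + 3/8*pi_D
  pi_B = 3/8*pi_A + 5/8*pi_B + 1/8*pi_C + 1/8*pi_D
  pi_C = 1/8*pi_A + 1/8*pi_B + 1/8*pi_C + 1/8*pi_D
  pi_D = 1/8*pi_A + 1/8*pi_B + 1/2*pi_C + 3/8*pi_D
with normalization: pi_A + pi_B + pi_C + pi_D = 1.

Using the first 3 balance equations plus normalization, the linear system A*pi = b is:
  [-5/8, 1/8, 1/4, 3/8] . pi = 0
  [3/8, -3/8, 1/8, 1/8] . pi = 0
  [1/8, 1/8, -7/8, 1/8] . pi = 0
  [1, 1, 1, 1] . pi = 1

Solving yields:
  pi_A = 19/72
  pi_B = 55/144
  pi_C = 1/8
  pi_D = 11/48

Verification (pi * P):
  19/72*3/8 + 55/144*1/8 + 1/8*1/4 + 11/48*3/8 = 19/72 = pi_A  (ok)
  19/72*3/8 + 55/144*5/8 + 1/8*1/8 + 11/48*1/8 = 55/144 = pi_B  (ok)
  19/72*1/8 + 55/144*1/8 + 1/8*1/8 + 11/48*1/8 = 1/8 = pi_C  (ok)
  19/72*1/8 + 55/144*1/8 + 1/8*1/2 + 11/48*3/8 = 11/48 = pi_D  (ok)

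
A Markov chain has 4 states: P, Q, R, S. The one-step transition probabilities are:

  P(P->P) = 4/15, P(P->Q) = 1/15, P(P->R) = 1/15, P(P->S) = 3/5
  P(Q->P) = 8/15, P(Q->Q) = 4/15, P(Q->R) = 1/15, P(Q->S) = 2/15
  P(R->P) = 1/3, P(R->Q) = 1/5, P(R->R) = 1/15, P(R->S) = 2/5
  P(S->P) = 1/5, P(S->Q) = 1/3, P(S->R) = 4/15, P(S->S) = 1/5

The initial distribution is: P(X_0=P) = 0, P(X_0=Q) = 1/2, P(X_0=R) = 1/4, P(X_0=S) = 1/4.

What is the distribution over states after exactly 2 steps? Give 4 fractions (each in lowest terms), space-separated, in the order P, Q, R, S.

Propagating the distribution step by step (d_{t+1} = d_t * P):
d_0 = (P=0, Q=1/2, R=1/4, S=1/4)
  d_1[P] = 0*4/15 + 1/2*8/15 + 1/4*1/3 + 1/4*1/5 = 2/5
  d_1[Q] = 0*1/15 + 1/2*4/15 + 1/4*1/5 + 1/4*1/3 = 4/15
  d_1[R] = 0*1/15 + 1/2*1/15 + 1/4*1/15 + 1/4*4/15 = 7/60
  d_1[S] = 0*3/5 + 1/2*2/15 + 1/4*2/5 + 1/4*1/5 = 13/60
d_1 = (P=2/5, Q=4/15, R=7/60, S=13/60)
  d_2[P] = 2/5*4/15 + 4/15*8/15 + 7/60*1/3 + 13/60*1/5 = 149/450
  d_2[Q] = 2/5*1/15 + 4/15*4/15 + 7/60*1/5 + 13/60*1/3 = 29/150
  d_2[R] = 2/5*1/15 + 4/15*1/15 + 7/60*1/15 + 13/60*4/15 = 11/100
  d_2[S] = 2/5*3/5 + 4/15*2/15 + 7/60*2/5 + 13/60*1/5 = 329/900
d_2 = (P=149/450, Q=29/150, R=11/100, S=329/900)

Answer: 149/450 29/150 11/100 329/900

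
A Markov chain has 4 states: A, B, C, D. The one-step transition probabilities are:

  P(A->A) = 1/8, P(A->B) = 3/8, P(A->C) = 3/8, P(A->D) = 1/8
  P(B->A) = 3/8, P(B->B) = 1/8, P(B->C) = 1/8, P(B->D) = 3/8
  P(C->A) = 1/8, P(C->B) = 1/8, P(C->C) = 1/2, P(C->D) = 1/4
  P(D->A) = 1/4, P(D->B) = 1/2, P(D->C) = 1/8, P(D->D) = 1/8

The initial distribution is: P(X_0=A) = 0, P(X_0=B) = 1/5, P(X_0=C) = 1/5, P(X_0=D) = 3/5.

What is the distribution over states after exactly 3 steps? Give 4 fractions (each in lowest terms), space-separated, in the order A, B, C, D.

Propagating the distribution step by step (d_{t+1} = d_t * P):
d_0 = (A=0, B=1/5, C=1/5, D=3/5)
  d_1[A] = 0*1/8 + 1/5*3/8 + 1/5*1/8 + 3/5*1/4 = 1/4
  d_1[B] = 0*3/8 + 1/5*1/8 + 1/5*1/8 + 3/5*1/2 = 7/20
  d_1[C] = 0*3/8 + 1/5*1/8 + 1/5*1/2 + 3/5*1/8 = 1/5
  d_1[D] = 0*1/8 + 1/5*3/8 + 1/5*1/4 + 3/5*1/8 = 1/5
d_1 = (A=1/4, B=7/20, C=1/5, D=1/5)
  d_2[A] = 1/4*1/8 + 7/20*3/8 + 1/5*1/8 + 1/5*1/4 = 19/80
  d_2[B] = 1/4*3/8 + 7/20*1/8 + 1/5*1/8 + 1/5*1/2 = 21/80
  d_2[C] = 1/4*3/8 + 7/20*1/8 + 1/5*1/2 + 1/5*1/8 = 21/80
  d_2[D] = 1/4*1/8 + 7/20*3/8 + 1/5*1/4 + 1/5*1/8 = 19/80
d_2 = (A=19/80, B=21/80, C=21/80, D=19/80)
  d_3[A] = 19/80*1/8 + 21/80*3/8 + 21/80*1/8 + 19/80*1/4 = 141/640
  d_3[B] = 19/80*3/8 + 21/80*1/8 + 21/80*1/8 + 19/80*1/2 = 35/128
  d_3[C] = 19/80*3/8 + 21/80*1/8 + 21/80*1/2 + 19/80*1/8 = 181/640
  d_3[D] = 19/80*1/8 + 21/80*3/8 + 21/80*1/4 + 19/80*1/8 = 143/640
d_3 = (A=141/640, B=35/128, C=181/640, D=143/640)

Answer: 141/640 35/128 181/640 143/640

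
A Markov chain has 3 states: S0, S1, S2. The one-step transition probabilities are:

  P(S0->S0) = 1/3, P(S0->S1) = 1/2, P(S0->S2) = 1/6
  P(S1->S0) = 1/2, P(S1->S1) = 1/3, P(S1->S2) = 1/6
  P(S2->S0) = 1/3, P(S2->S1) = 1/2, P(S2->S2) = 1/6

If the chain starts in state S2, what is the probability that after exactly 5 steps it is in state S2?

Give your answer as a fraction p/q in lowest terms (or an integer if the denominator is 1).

Answer: 1/6

Derivation:
Computing P^5 by repeated multiplication:
P^1 =
  S0: [1/3, 1/2, 1/6]
  S1: [1/2, 1/3, 1/6]
  S2: [1/3, 1/2, 1/6]
P^2 =
  S0: [5/12, 5/12, 1/6]
  S1: [7/18, 4/9, 1/6]
  S2: [5/12, 5/12, 1/6]
P^3 =
  S0: [29/72, 31/72, 1/6]
  S1: [11/27, 23/54, 1/6]
  S2: [29/72, 31/72, 1/6]
P^4 =
  S0: [175/432, 185/432, 1/6]
  S1: [131/324, 139/324, 1/6]
  S2: [175/432, 185/432, 1/6]
P^5 =
  S0: [1049/2592, 1111/2592, 1/6]
  S1: [787/1944, 833/1944, 1/6]
  S2: [1049/2592, 1111/2592, 1/6]

(P^5)[S2 -> S2] = 1/6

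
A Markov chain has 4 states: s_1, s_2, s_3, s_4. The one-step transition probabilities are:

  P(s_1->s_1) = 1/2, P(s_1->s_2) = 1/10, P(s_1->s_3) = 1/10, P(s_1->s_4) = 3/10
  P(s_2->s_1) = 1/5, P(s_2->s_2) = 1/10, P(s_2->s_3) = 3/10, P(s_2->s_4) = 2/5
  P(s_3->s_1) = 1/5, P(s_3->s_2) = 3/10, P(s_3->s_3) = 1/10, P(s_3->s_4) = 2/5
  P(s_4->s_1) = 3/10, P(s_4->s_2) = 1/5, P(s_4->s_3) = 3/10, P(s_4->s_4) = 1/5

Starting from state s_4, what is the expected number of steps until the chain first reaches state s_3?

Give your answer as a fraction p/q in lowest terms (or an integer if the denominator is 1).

Answer: 870/199

Derivation:
Let h_i = expected steps to first reach s_3 from state i.
Boundary: h_s_3 = 0.
First-step equations for the other states:
  h_s_1 = 1 + 1/2*h_s_1 + 1/10*h_s_2 + 1/10*h_s_3 + 3/10*h_s_4
  h_s_2 = 1 + 1/5*h_s_1 + 1/10*h_s_2 + 3/10*h_s_3 + 2/5*h_s_4
  h_s_4 = 1 + 3/10*h_s_1 + 1/5*h_s_2 + 3/10*h_s_3 + 1/5*h_s_4

Substituting h_s_3 = 0 and rearranging gives the linear system (I - Q) h = 1:
  [1/2, -1/10, -3/10] . (h_s_1, h_s_2, h_s_4) = 1
  [-1/5, 9/10, -2/5] . (h_s_1, h_s_2, h_s_4) = 1
  [-3/10, -1/5, 4/5] . (h_s_1, h_s_2, h_s_4) = 1

Solving yields:
  h_s_1 = 1090/199
  h_s_2 = 850/199
  h_s_4 = 870/199

Starting state is s_4, so the expected hitting time is h_s_4 = 870/199.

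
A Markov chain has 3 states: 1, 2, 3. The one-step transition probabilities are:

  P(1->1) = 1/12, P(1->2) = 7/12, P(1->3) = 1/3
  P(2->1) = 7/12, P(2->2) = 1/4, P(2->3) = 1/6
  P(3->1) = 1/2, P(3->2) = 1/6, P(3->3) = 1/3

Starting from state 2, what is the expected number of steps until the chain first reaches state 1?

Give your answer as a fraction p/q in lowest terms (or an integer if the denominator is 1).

Answer: 30/17

Derivation:
Let h_i = expected steps to first reach 1 from state i.
Boundary: h_1 = 0.
First-step equations for the other states:
  h_2 = 1 + 7/12*h_1 + 1/4*h_2 + 1/6*h_3
  h_3 = 1 + 1/2*h_1 + 1/6*h_2 + 1/3*h_3

Substituting h_1 = 0 and rearranging gives the linear system (I - Q) h = 1:
  [3/4, -1/6] . (h_2, h_3) = 1
  [-1/6, 2/3] . (h_2, h_3) = 1

Solving yields:
  h_2 = 30/17
  h_3 = 33/17

Starting state is 2, so the expected hitting time is h_2 = 30/17.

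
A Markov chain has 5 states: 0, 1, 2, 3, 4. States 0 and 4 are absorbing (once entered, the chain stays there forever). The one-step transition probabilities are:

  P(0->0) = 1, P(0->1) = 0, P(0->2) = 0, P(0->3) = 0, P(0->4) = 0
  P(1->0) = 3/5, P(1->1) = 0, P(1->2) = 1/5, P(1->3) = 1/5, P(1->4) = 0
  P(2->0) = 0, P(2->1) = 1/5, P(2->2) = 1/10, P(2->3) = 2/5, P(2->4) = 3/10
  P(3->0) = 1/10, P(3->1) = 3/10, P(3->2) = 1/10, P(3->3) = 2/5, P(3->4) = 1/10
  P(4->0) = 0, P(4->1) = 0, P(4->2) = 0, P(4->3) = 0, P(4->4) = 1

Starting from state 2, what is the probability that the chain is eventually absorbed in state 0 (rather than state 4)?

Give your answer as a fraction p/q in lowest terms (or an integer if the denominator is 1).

Let a_i = P(absorbed in 0 | start in state i).
Boundary conditions: a_0 = 1, a_4 = 0.
For each transient state i, a_i = sum_j P(i->j) * a_j:
  a_1 = 3/5*a_0 + 0*a_1 + 1/5*a_2 + 1/5*a_3 + 0*a_4
  a_2 = 0*a_0 + 1/5*a_1 + 1/10*a_2 + 2/5*a_3 + 3/10*a_4
  a_3 = 1/10*a_0 + 3/10*a_1 + 1/10*a_2 + 2/5*a_3 + 1/10*a_4

Substituting a_0 = 1 and a_4 = 0, rearrange to (I - Q) a = r where r[i] = P(i -> 0):
  [1, -1/5, -1/5] . (a_1, a_2, a_3) = 3/5
  [-1/5, 9/10, -2/5] . (a_1, a_2, a_3) = 0
  [-3/10, -1/10, 3/5] . (a_1, a_2, a_3) = 1/10

Solving yields:
  a_1 = 163/197
  a_2 = 94/197
  a_3 = 130/197

Starting state is 2, so the absorption probability is a_2 = 94/197.

Answer: 94/197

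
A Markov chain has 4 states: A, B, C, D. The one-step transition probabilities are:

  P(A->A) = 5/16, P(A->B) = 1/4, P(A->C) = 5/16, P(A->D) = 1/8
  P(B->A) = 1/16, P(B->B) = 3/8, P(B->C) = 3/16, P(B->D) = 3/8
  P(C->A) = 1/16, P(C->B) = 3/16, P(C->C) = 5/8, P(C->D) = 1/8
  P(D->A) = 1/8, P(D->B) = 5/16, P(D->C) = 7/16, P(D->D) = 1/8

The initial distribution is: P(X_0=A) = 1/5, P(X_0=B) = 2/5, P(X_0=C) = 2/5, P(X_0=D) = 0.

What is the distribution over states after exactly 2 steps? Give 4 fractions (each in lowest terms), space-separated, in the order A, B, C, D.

Propagating the distribution step by step (d_{t+1} = d_t * P):
d_0 = (A=1/5, B=2/5, C=2/5, D=0)
  d_1[A] = 1/5*5/16 + 2/5*1/16 + 2/5*1/16 + 0*1/8 = 9/80
  d_1[B] = 1/5*1/4 + 2/5*3/8 + 2/5*3/16 + 0*5/16 = 11/40
  d_1[C] = 1/5*5/16 + 2/5*3/16 + 2/5*5/8 + 0*7/16 = 31/80
  d_1[D] = 1/5*1/8 + 2/5*3/8 + 2/5*1/8 + 0*1/8 = 9/40
d_1 = (A=9/80, B=11/40, C=31/80, D=9/40)
  d_2[A] = 9/80*5/16 + 11/40*1/16 + 31/80*1/16 + 9/40*1/8 = 67/640
  d_2[B] = 9/80*1/4 + 11/40*3/8 + 31/80*3/16 + 9/40*5/16 = 351/1280
  d_2[C] = 9/80*5/16 + 11/40*3/16 + 31/80*5/8 + 9/40*7/16 = 547/1280
  d_2[D] = 9/80*1/8 + 11/40*3/8 + 31/80*1/8 + 9/40*1/8 = 31/160
d_2 = (A=67/640, B=351/1280, C=547/1280, D=31/160)

Answer: 67/640 351/1280 547/1280 31/160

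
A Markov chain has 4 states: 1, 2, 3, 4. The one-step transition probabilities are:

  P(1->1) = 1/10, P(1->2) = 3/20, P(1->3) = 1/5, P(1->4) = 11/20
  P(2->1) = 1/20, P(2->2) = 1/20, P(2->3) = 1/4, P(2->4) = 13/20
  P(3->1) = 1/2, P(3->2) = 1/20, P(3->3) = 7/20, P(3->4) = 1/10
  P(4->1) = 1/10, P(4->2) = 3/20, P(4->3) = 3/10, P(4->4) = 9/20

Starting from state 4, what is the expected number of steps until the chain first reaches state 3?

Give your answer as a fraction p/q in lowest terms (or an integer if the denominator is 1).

Answer: 4400/1249

Derivation:
Let h_i = expected steps to first reach 3 from state i.
Boundary: h_3 = 0.
First-step equations for the other states:
  h_1 = 1 + 1/10*h_1 + 3/20*h_2 + 1/5*h_3 + 11/20*h_4
  h_2 = 1 + 1/20*h_1 + 1/20*h_2 + 1/4*h_3 + 13/20*h_4
  h_4 = 1 + 1/10*h_1 + 3/20*h_2 + 3/10*h_3 + 9/20*h_4

Substituting h_3 = 0 and rearranging gives the linear system (I - Q) h = 1:
  [9/10, -3/20, -11/20] . (h_1, h_2, h_4) = 1
  [-1/20, 19/20, -13/20] . (h_1, h_2, h_4) = 1
  [-1/10, -3/20, 11/20] . (h_1, h_2, h_4) = 1

Solving yields:
  h_1 = 4840/1249
  h_2 = 4580/1249
  h_4 = 4400/1249

Starting state is 4, so the expected hitting time is h_4 = 4400/1249.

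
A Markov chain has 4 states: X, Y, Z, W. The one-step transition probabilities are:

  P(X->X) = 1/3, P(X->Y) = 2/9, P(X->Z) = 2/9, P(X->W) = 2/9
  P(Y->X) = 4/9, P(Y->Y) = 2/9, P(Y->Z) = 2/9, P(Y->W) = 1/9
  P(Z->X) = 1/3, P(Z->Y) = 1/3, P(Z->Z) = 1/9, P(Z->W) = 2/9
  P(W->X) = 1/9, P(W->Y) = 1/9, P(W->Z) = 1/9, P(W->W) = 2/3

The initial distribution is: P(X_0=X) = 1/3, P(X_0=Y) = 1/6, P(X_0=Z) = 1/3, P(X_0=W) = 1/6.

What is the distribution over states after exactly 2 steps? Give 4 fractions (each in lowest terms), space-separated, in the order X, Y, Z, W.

Answer: 145/486 17/81 14/81 155/486

Derivation:
Propagating the distribution step by step (d_{t+1} = d_t * P):
d_0 = (X=1/3, Y=1/6, Z=1/3, W=1/6)
  d_1[X] = 1/3*1/3 + 1/6*4/9 + 1/3*1/3 + 1/6*1/9 = 17/54
  d_1[Y] = 1/3*2/9 + 1/6*2/9 + 1/3*1/3 + 1/6*1/9 = 13/54
  d_1[Z] = 1/3*2/9 + 1/6*2/9 + 1/3*1/9 + 1/6*1/9 = 1/6
  d_1[W] = 1/3*2/9 + 1/6*1/9 + 1/3*2/9 + 1/6*2/3 = 5/18
d_1 = (X=17/54, Y=13/54, Z=1/6, W=5/18)
  d_2[X] = 17/54*1/3 + 13/54*4/9 + 1/6*1/3 + 5/18*1/9 = 145/486
  d_2[Y] = 17/54*2/9 + 13/54*2/9 + 1/6*1/3 + 5/18*1/9 = 17/81
  d_2[Z] = 17/54*2/9 + 13/54*2/9 + 1/6*1/9 + 5/18*1/9 = 14/81
  d_2[W] = 17/54*2/9 + 13/54*1/9 + 1/6*2/9 + 5/18*2/3 = 155/486
d_2 = (X=145/486, Y=17/81, Z=14/81, W=155/486)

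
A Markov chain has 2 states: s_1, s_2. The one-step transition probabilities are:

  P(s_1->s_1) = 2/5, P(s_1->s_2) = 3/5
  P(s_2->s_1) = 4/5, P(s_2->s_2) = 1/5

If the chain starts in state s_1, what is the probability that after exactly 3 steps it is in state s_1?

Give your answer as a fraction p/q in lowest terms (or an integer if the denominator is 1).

Computing P^3 by repeated multiplication:
P^1 =
  s_1: [2/5, 3/5]
  s_2: [4/5, 1/5]
P^2 =
  s_1: [16/25, 9/25]
  s_2: [12/25, 13/25]
P^3 =
  s_1: [68/125, 57/125]
  s_2: [76/125, 49/125]

(P^3)[s_1 -> s_1] = 68/125

Answer: 68/125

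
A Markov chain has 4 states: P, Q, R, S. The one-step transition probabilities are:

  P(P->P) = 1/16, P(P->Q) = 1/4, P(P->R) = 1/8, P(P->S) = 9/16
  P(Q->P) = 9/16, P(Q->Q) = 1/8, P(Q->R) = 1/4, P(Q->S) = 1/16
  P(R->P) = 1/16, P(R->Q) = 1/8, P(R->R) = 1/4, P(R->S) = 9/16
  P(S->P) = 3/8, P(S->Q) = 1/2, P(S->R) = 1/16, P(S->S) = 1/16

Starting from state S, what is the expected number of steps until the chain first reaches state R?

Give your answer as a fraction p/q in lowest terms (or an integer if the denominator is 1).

Answer: 1264/177

Derivation:
Let h_i = expected steps to first reach R from state i.
Boundary: h_R = 0.
First-step equations for the other states:
  h_P = 1 + 1/16*h_P + 1/4*h_Q + 1/8*h_R + 9/16*h_S
  h_Q = 1 + 9/16*h_P + 1/8*h_Q + 1/4*h_R + 1/16*h_S
  h_S = 1 + 3/8*h_P + 1/2*h_Q + 1/16*h_R + 1/16*h_S

Substituting h_R = 0 and rearranging gives the linear system (I - Q) h = 1:
  [15/16, -1/4, -9/16] . (h_P, h_Q, h_S) = 1
  [-9/16, 7/8, -1/16] . (h_P, h_Q, h_S) = 1
  [-3/8, -1/2, 15/16] . (h_P, h_Q, h_S) = 1

Solving yields:
  h_P = 3712/531
  h_Q = 1088/177
  h_S = 1264/177

Starting state is S, so the expected hitting time is h_S = 1264/177.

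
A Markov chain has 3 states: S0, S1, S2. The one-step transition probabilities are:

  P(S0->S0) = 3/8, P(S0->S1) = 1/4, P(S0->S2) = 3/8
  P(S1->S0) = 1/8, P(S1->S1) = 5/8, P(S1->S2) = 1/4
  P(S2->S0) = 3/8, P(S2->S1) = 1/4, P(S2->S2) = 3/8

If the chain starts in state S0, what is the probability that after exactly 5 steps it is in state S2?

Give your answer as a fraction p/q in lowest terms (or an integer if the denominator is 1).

Computing P^5 by repeated multiplication:
P^1 =
  S0: [3/8, 1/4, 3/8]
  S1: [1/8, 5/8, 1/4]
  S2: [3/8, 1/4, 3/8]
P^2 =
  S0: [5/16, 11/32, 11/32]
  S1: [7/32, 31/64, 19/64]
  S2: [5/16, 11/32, 11/32]
P^3 =
  S0: [37/128, 97/256, 85/256]
  S1: [65/256, 221/512, 161/512]
  S2: [37/128, 97/256, 85/256]
P^4 =
  S0: [287/1024, 803/2048, 671/2048]
  S1: [547/2048, 1687/4096, 1315/4096]
  S2: [287/1024, 803/2048, 671/2048]
P^5 =
  S0: [2269/8192, 6505/16384, 5341/16384]
  S1: [4457/16384, 13253/32768, 10601/32768]
  S2: [2269/8192, 6505/16384, 5341/16384]

(P^5)[S0 -> S2] = 5341/16384

Answer: 5341/16384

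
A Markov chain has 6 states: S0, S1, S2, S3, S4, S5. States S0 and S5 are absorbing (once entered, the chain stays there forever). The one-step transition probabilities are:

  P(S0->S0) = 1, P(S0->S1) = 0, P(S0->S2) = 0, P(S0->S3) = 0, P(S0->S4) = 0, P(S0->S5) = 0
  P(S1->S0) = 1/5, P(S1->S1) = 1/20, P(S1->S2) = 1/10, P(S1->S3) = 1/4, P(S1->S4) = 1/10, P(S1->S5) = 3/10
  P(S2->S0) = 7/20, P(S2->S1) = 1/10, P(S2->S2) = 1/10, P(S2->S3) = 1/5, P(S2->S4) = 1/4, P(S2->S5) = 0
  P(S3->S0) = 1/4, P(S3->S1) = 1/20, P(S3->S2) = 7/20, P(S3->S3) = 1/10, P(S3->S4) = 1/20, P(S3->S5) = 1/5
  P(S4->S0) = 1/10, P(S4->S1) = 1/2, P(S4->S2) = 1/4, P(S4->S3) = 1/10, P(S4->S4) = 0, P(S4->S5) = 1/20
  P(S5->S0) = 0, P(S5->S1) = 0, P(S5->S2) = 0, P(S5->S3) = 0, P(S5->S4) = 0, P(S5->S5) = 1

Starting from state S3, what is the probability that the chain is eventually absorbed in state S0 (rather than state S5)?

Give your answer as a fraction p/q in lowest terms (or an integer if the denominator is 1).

Let a_i = P(absorbed in S0 | start in state i).
Boundary conditions: a_S0 = 1, a_S5 = 0.
For each transient state i, a_i = sum_j P(i->j) * a_j:
  a_S1 = 1/5*a_S0 + 1/20*a_S1 + 1/10*a_S2 + 1/4*a_S3 + 1/10*a_S4 + 3/10*a_S5
  a_S2 = 7/20*a_S0 + 1/10*a_S1 + 1/10*a_S2 + 1/5*a_S3 + 1/4*a_S4 + 0*a_S5
  a_S3 = 1/4*a_S0 + 1/20*a_S1 + 7/20*a_S2 + 1/10*a_S3 + 1/20*a_S4 + 1/5*a_S5
  a_S4 = 1/10*a_S0 + 1/2*a_S1 + 1/4*a_S2 + 1/10*a_S3 + 0*a_S4 + 1/20*a_S5

Substituting a_S0 = 1 and a_S5 = 0, rearrange to (I - Q) a = r where r[i] = P(i -> S0):
  [19/20, -1/10, -1/4, -1/10] . (a_S1, a_S2, a_S3, a_S4) = 1/5
  [-1/10, 9/10, -1/5, -1/4] . (a_S1, a_S2, a_S3, a_S4) = 7/20
  [-1/20, -7/20, 9/10, -1/20] . (a_S1, a_S2, a_S3, a_S4) = 1/4
  [-1/2, -1/4, -1/10, 1] . (a_S1, a_S2, a_S3, a_S4) = 1/10

Solving yields:
  a_S1 = 14948/28607
  a_S2 = 21714/28607
  a_S3 = 18198/28607
  a_S4 = 17583/28607

Starting state is S3, so the absorption probability is a_S3 = 18198/28607.

Answer: 18198/28607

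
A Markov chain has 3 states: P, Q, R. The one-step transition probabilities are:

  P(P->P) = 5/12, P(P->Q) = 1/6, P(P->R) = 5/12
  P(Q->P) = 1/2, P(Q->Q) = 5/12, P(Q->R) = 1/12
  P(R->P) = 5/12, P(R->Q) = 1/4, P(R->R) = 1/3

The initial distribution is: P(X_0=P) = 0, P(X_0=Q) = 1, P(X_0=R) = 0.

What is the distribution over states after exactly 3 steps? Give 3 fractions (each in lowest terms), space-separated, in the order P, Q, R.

Propagating the distribution step by step (d_{t+1} = d_t * P):
d_0 = (P=0, Q=1, R=0)
  d_1[P] = 0*5/12 + 1*1/2 + 0*5/12 = 1/2
  d_1[Q] = 0*1/6 + 1*5/12 + 0*1/4 = 5/12
  d_1[R] = 0*5/12 + 1*1/12 + 0*1/3 = 1/12
d_1 = (P=1/2, Q=5/12, R=1/12)
  d_2[P] = 1/2*5/12 + 5/12*1/2 + 1/12*5/12 = 65/144
  d_2[Q] = 1/2*1/6 + 5/12*5/12 + 1/12*1/4 = 5/18
  d_2[R] = 1/2*5/12 + 5/12*1/12 + 1/12*1/3 = 13/48
d_2 = (P=65/144, Q=5/18, R=13/48)
  d_3[P] = 65/144*5/12 + 5/18*1/2 + 13/48*5/12 = 95/216
  d_3[Q] = 65/144*1/6 + 5/18*5/12 + 13/48*1/4 = 149/576
  d_3[R] = 65/144*5/12 + 5/18*1/12 + 13/48*1/3 = 521/1728
d_3 = (P=95/216, Q=149/576, R=521/1728)

Answer: 95/216 149/576 521/1728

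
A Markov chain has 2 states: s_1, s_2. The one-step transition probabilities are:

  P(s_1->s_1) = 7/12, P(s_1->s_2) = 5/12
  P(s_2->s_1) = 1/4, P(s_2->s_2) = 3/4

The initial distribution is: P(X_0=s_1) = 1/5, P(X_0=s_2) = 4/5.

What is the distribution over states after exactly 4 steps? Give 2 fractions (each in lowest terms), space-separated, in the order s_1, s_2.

Propagating the distribution step by step (d_{t+1} = d_t * P):
d_0 = (s_1=1/5, s_2=4/5)
  d_1[s_1] = 1/5*7/12 + 4/5*1/4 = 19/60
  d_1[s_2] = 1/5*5/12 + 4/5*3/4 = 41/60
d_1 = (s_1=19/60, s_2=41/60)
  d_2[s_1] = 19/60*7/12 + 41/60*1/4 = 16/45
  d_2[s_2] = 19/60*5/12 + 41/60*3/4 = 29/45
d_2 = (s_1=16/45, s_2=29/45)
  d_3[s_1] = 16/45*7/12 + 29/45*1/4 = 199/540
  d_3[s_2] = 16/45*5/12 + 29/45*3/4 = 341/540
d_3 = (s_1=199/540, s_2=341/540)
  d_4[s_1] = 199/540*7/12 + 341/540*1/4 = 151/405
  d_4[s_2] = 199/540*5/12 + 341/540*3/4 = 254/405
d_4 = (s_1=151/405, s_2=254/405)

Answer: 151/405 254/405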